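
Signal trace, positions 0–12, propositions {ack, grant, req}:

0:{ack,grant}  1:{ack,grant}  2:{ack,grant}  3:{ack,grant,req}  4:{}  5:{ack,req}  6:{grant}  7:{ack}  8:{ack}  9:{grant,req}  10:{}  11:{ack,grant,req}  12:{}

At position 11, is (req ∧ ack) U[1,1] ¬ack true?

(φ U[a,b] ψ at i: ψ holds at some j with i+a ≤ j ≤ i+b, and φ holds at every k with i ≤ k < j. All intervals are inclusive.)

Yes

Need some j in [12,12] with ¬ack, and (req ∧ ack) at every k in [11,j-1].
  j=12: ¬ack holds; (req ∧ ack) holds at every k in [11,11] → satisfied.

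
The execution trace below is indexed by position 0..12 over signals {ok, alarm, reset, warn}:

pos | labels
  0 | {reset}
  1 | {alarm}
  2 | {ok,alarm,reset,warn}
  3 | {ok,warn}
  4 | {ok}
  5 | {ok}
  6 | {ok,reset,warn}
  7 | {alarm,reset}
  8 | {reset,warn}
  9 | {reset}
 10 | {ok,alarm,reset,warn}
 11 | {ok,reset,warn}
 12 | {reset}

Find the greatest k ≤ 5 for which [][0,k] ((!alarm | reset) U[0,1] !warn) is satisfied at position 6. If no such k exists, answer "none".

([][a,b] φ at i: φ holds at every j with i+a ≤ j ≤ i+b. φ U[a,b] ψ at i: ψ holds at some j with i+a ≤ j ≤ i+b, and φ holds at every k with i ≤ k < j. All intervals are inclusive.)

((!alarm | reset) U[0,1] !warn) must hold from j=6 onward; find where it first fails.
  j=6: holds
  j=7: holds
  j=8: holds
  j=9: holds
  j=10: fails
Holds on [6,9], so largest k = 3.

3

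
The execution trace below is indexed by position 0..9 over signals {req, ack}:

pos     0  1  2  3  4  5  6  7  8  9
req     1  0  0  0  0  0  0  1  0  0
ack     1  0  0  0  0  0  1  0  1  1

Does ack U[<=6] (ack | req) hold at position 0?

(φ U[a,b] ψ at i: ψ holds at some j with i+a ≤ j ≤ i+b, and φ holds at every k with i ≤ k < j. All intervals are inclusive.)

Need some j in [0,6] with (ack | req), and ack at every k in [0,j-1].
  j=0: (ack | req) holds; no prefix to check → satisfied.

Holds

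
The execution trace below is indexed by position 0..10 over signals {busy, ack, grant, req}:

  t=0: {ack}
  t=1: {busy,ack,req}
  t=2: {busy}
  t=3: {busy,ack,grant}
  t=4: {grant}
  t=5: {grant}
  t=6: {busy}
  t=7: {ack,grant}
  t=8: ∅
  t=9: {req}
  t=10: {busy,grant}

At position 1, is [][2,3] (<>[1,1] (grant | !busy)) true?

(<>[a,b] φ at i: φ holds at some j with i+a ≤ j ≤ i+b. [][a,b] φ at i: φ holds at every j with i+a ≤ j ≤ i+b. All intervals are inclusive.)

Check <>[1,1] (grant | !busy) at every j in [3,4]:
  j=3: holds (witness at 4)
  j=4: holds (witness at 5)
All positions satisfy it → formula holds.

True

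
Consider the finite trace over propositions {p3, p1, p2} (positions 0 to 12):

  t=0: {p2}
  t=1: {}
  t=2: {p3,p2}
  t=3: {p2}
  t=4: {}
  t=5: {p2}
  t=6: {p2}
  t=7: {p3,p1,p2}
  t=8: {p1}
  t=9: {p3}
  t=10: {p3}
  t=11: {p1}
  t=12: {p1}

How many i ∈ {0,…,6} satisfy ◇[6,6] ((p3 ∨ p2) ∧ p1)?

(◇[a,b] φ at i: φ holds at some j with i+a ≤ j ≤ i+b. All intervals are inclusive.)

Evaluate at each i in [0,6]:
  i=0: ✗ (none in [6,6])
  i=1: ✓ (witness j=7)
  i=2: ✗ (none in [8,8])
  i=3: ✗ (none in [9,9])
  i=4: ✗ (none in [10,10])
  i=5: ✗ (none in [11,11])
  i=6: ✗ (none in [12,12])
Positions where it holds: {1} → 1.

1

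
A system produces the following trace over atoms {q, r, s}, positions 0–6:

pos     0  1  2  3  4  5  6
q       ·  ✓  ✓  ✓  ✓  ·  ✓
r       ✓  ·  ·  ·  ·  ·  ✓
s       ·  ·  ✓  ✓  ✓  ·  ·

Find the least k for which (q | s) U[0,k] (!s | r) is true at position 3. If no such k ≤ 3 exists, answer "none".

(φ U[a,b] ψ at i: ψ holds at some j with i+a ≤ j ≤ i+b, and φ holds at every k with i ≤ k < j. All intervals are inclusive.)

Need earliest j ≥ 3 with (!s | r), and (q | s) at every k in [3,j-1].
  j=3: rhs fails.
  j=4: rhs fails.
  j=5: rhs holds; lhs holds on [3,4]. k = 2.

2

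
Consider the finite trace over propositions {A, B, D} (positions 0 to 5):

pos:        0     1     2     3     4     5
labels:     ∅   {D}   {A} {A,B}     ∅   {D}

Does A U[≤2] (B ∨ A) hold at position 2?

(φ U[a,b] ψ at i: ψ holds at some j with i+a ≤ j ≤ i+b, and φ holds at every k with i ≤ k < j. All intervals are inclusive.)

Need some j in [2,4] with (B ∨ A), and A at every k in [2,j-1].
  j=2: (B ∨ A) holds; no prefix to check → satisfied.

True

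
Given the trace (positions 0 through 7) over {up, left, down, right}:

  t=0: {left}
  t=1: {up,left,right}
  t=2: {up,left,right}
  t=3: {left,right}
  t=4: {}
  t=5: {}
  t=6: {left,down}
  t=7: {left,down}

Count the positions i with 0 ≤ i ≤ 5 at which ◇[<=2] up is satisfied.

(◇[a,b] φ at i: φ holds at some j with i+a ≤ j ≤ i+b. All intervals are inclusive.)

3

Evaluate at each i in [0,5]:
  i=0: ✓ (witness j=1)
  i=1: ✓ (witness j=1)
  i=2: ✓ (witness j=2)
  i=3: ✗ (none in [3,5])
  i=4: ✗ (none in [4,6])
  i=5: ✗ (none in [5,7])
Positions where it holds: {0, 1, 2} → 3.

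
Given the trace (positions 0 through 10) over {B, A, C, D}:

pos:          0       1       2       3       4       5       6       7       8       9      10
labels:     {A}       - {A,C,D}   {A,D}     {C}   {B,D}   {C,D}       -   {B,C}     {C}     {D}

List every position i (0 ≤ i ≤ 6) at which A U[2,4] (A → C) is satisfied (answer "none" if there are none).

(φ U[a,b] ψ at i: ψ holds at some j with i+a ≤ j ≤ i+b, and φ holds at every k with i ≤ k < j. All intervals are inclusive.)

2

Evaluate at each i in [0,6]:
  i=0: ✗ (lhs fails at k=1 before rhs at j=2)
  i=1: ✗ (lhs fails at k=1 before rhs at j=4)
  i=2: ✓ (rhs at j=4; lhs holds on [2,3])
  i=3: ✗ (lhs fails at k=4 before rhs at j=5)
  i=4: ✗ (lhs fails at k=4 before rhs at j=6)
  i=5: ✗ (lhs fails at k=5 before rhs at j=7)
  i=6: ✗ (lhs fails at k=6 before rhs at j=8)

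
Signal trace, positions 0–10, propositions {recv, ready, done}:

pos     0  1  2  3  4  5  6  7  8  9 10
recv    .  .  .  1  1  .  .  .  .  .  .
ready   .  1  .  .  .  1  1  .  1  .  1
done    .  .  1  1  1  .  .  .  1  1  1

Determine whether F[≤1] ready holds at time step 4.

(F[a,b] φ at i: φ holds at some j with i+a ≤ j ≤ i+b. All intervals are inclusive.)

Check ready at each j in [4,5]:
  j=4: false
  j=5: true
Found at j=5 → formula holds.

True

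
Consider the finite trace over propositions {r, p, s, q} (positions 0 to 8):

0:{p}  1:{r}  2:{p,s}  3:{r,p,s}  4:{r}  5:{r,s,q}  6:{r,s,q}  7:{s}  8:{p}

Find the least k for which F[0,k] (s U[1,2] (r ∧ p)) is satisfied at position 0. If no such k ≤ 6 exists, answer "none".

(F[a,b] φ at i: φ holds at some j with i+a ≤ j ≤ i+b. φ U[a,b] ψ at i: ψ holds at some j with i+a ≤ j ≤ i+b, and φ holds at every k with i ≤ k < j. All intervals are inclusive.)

2

Scan j = 0,1,… for (s U[1,2] (r ∧ p)):
  j=0: fails
  j=1: fails
  j=2: holds
First hit at j=2, so smallest k = 2-0 = 2.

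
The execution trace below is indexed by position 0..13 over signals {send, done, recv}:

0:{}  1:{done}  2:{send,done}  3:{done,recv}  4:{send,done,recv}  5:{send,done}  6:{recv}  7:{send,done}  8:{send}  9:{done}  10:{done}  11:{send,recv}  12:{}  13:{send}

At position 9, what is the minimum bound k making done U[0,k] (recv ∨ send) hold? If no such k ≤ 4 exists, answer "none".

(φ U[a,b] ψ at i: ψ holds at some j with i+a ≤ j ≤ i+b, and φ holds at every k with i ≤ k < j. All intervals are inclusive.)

2

Need earliest j ≥ 9 with (recv ∨ send), and done at every k in [9,j-1].
  j=9: rhs fails.
  j=10: rhs fails.
  j=11: rhs holds; lhs holds on [9,10]. k = 2.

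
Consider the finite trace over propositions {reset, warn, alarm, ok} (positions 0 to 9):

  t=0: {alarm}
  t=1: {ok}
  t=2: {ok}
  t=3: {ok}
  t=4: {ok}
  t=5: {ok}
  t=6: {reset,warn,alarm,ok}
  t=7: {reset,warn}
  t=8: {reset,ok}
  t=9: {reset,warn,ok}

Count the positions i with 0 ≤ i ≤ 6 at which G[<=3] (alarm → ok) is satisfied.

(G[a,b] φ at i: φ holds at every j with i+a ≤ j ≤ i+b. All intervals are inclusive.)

Evaluate at each i in [0,6]:
  i=0: ✗ (fails at j=0)
  i=1: ✓ (all of [1,4])
  i=2: ✓ (all of [2,5])
  i=3: ✓ (all of [3,6])
  i=4: ✓ (all of [4,7])
  i=5: ✓ (all of [5,8])
  i=6: ✓ (all of [6,9])
Positions where it holds: {1, 2, 3, 4, 5, 6} → 6.

6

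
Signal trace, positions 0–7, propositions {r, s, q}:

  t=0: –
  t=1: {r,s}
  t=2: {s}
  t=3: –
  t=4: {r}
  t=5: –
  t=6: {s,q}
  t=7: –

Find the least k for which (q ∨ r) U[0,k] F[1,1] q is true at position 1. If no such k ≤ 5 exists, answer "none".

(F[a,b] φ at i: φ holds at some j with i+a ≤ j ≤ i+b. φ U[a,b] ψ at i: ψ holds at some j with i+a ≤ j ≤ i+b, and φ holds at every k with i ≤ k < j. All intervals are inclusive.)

none

Need earliest j ≥ 1 with F[1,1] q, and (q ∨ r) at every k in [1,j-1].
  j=1: rhs fails.
  j=2: rhs fails.
  j=3: rhs fails.
  j=4: rhs fails.
  j=5: rhs holds but lhs fails at k=2.
  j=6: rhs fails.
No witness within the range → none.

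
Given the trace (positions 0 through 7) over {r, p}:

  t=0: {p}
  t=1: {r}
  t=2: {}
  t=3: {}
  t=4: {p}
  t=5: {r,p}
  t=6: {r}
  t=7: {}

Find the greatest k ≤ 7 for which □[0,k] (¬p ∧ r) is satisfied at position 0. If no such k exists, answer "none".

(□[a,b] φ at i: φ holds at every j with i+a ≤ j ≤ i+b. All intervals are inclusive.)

(¬p ∧ r) must hold from j=0 onward; find where it first fails.
  j=0: fails → no k works.

none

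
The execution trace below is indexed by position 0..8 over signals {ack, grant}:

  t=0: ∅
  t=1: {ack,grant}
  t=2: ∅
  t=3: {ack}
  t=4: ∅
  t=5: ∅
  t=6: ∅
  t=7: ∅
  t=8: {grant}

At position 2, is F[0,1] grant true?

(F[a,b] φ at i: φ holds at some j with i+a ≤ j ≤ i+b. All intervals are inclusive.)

Check grant at each j in [2,3]:
  j=2: false
  j=3: false
No position in the window satisfies it → formula fails.

False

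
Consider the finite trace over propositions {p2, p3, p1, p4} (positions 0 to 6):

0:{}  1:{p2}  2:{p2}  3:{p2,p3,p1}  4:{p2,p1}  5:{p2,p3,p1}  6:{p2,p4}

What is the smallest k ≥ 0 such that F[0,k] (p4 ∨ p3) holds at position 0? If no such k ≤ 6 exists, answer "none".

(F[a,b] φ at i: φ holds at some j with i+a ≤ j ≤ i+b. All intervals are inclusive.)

Scan j = 0,1,… for (p4 ∨ p3):
  j=0: fails
  j=1: fails
  j=2: fails
  j=3: holds
First hit at j=3, so smallest k = 3-0 = 3.

3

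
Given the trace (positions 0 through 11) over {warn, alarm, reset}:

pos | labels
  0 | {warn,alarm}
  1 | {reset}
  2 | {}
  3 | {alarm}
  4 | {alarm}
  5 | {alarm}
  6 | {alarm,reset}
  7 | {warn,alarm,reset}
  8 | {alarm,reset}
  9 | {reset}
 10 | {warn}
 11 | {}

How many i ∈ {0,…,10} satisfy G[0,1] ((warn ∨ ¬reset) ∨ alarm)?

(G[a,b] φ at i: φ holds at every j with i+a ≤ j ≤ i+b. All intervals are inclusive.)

Evaluate at each i in [0,10]:
  i=0: ✗ (fails at j=1)
  i=1: ✗ (fails at j=1)
  i=2: ✓ (all of [2,3])
  i=3: ✓ (all of [3,4])
  i=4: ✓ (all of [4,5])
  i=5: ✓ (all of [5,6])
  i=6: ✓ (all of [6,7])
  i=7: ✓ (all of [7,8])
  i=8: ✗ (fails at j=9)
  i=9: ✗ (fails at j=9)
  i=10: ✓ (all of [10,11])
Positions where it holds: {2, 3, 4, 5, 6, 7, 10} → 7.

7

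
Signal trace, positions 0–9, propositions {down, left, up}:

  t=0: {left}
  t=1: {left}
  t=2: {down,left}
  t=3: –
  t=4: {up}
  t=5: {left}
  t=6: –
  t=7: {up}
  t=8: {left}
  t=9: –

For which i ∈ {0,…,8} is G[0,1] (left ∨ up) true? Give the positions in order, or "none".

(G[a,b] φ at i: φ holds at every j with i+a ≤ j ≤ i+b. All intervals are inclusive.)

Evaluate at each i in [0,8]:
  i=0: ✓ (all of [0,1])
  i=1: ✓ (all of [1,2])
  i=2: ✗ (fails at j=3)
  i=3: ✗ (fails at j=3)
  i=4: ✓ (all of [4,5])
  i=5: ✗ (fails at j=6)
  i=6: ✗ (fails at j=6)
  i=7: ✓ (all of [7,8])
  i=8: ✗ (fails at j=9)

0, 1, 4, 7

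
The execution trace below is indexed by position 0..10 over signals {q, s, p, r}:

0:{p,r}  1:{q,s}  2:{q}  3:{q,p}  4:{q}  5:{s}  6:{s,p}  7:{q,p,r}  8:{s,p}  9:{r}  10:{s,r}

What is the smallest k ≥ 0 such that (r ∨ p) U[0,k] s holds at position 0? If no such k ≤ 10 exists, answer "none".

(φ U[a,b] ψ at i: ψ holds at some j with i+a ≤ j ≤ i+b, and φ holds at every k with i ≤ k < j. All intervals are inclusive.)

1

Need earliest j ≥ 0 with s, and (r ∨ p) at every k in [0,j-1].
  j=0: rhs fails.
  j=1: rhs holds; lhs holds on [0,0]. k = 1.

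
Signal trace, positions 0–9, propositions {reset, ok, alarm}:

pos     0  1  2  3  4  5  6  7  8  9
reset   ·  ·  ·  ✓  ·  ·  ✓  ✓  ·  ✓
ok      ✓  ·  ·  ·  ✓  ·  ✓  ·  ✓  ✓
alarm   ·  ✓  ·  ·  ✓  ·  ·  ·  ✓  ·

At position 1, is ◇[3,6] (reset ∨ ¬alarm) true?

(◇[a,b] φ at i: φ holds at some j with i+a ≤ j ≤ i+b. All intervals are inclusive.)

Yes

Check (reset ∨ ¬alarm) at each j in [4,7]:
  j=4: false
  j=5: true
  j=6: true
  j=7: true
Found at j=5 → formula holds.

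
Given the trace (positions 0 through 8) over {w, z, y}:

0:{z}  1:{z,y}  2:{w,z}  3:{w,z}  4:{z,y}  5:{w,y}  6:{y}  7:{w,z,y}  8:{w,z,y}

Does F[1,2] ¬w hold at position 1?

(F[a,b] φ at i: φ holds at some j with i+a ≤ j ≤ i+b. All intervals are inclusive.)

Check ¬w at each j in [2,3]:
  j=2: false
  j=3: false
No position in the window satisfies it → formula fails.

Does not hold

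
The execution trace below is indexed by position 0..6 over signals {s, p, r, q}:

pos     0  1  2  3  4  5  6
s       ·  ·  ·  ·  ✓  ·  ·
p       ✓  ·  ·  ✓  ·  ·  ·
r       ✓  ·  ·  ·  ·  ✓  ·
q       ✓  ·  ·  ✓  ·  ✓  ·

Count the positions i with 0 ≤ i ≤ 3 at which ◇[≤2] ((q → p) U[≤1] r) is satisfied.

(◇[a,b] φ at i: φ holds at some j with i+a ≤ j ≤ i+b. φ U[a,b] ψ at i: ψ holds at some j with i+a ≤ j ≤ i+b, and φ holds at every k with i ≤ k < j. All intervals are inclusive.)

3

Evaluate at each i in [0,3]:
  i=0: ✓ (witness j=0)
  i=1: ✗ (none in [1,3])
  i=2: ✓ (witness j=4)
  i=3: ✓ (witness j=4)
Positions where it holds: {0, 2, 3} → 3.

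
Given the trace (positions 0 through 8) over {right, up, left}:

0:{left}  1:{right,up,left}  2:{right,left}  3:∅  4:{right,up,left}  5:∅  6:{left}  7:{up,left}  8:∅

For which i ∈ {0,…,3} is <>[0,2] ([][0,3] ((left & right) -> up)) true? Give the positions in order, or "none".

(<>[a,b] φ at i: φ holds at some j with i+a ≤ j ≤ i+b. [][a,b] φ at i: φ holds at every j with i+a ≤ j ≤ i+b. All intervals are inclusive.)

Evaluate at each i in [0,3]:
  i=0: ✗ (none in [0,2])
  i=1: ✓ (witness j=3)
  i=2: ✓ (witness j=3)
  i=3: ✓ (witness j=3)

1, 2, 3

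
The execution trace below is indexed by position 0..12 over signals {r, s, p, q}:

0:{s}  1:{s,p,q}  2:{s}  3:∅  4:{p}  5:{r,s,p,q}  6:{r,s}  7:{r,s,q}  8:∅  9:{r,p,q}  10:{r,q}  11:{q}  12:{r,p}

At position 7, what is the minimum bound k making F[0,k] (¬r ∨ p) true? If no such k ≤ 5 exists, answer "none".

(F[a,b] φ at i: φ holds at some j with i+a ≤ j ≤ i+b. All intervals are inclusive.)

Scan j = 7,8,… for (¬r ∨ p):
  j=7: fails
  j=8: holds
First hit at j=8, so smallest k = 8-7 = 1.

1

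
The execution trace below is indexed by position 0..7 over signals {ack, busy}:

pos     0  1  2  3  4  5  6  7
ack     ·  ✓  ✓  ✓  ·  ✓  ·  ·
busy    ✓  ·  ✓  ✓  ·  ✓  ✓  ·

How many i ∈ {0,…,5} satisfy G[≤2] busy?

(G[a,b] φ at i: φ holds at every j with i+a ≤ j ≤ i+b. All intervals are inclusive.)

Evaluate at each i in [0,5]:
  i=0: ✗ (fails at j=1)
  i=1: ✗ (fails at j=1)
  i=2: ✗ (fails at j=4)
  i=3: ✗ (fails at j=4)
  i=4: ✗ (fails at j=4)
  i=5: ✗ (fails at j=7)
Positions where it holds: {} → 0.

0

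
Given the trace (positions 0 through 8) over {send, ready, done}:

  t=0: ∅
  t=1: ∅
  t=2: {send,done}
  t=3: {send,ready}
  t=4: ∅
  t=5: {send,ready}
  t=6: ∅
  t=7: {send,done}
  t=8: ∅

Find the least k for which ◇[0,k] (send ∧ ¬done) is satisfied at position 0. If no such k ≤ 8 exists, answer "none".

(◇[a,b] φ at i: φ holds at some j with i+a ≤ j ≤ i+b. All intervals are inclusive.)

3

Scan j = 0,1,… for (send ∧ ¬done):
  j=0: fails
  j=1: fails
  j=2: fails
  j=3: holds
First hit at j=3, so smallest k = 3-0 = 3.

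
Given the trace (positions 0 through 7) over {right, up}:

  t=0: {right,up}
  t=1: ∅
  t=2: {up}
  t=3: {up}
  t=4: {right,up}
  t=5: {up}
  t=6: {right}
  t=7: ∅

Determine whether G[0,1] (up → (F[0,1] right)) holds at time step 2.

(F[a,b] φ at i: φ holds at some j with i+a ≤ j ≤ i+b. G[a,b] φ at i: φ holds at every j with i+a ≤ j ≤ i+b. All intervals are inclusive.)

Check (up → (F[0,1] right)) at every j in [2,3]:
  j=2: antecedent true; consequent fails (none in [2,3]) → ✗
  j=3: antecedent true; consequent holds (witness at 4) → ✓
Fails at j=2 → formula fails.

False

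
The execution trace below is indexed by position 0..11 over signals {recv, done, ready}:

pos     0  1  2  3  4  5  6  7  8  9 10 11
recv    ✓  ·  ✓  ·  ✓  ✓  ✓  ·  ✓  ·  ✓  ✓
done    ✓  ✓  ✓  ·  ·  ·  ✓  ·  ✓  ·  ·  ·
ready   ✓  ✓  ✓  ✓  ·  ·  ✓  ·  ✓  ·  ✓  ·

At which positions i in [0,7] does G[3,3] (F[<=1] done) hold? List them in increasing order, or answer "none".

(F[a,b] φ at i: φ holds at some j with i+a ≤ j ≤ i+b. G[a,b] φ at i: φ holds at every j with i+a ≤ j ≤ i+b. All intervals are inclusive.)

Evaluate at each i in [0,7]:
  i=0: ✗ (fails at j=3)
  i=1: ✗ (fails at j=4)
  i=2: ✓ (all of [5,5])
  i=3: ✓ (all of [6,6])
  i=4: ✓ (all of [7,7])
  i=5: ✓ (all of [8,8])
  i=6: ✗ (fails at j=9)
  i=7: ✗ (fails at j=10)

2, 3, 4, 5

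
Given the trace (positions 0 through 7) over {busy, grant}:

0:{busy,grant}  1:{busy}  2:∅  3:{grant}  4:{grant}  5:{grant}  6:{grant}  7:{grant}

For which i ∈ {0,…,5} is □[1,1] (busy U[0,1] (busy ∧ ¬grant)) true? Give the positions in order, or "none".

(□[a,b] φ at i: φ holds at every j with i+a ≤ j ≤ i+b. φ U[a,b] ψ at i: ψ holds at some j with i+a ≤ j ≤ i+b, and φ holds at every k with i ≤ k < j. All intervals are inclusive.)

0

Evaluate at each i in [0,5]:
  i=0: ✓ (all of [1,1])
  i=1: ✗ (fails at j=2)
  i=2: ✗ (fails at j=3)
  i=3: ✗ (fails at j=4)
  i=4: ✗ (fails at j=5)
  i=5: ✗ (fails at j=6)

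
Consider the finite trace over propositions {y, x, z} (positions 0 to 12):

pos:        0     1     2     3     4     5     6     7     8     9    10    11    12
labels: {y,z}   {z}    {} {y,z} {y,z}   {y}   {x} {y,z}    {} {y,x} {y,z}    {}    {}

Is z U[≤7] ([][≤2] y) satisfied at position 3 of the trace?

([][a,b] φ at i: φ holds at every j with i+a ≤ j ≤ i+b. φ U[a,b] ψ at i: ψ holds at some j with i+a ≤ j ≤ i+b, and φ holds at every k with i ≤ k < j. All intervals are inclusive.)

Need some j in [3,10] with [][≤2] y, and z at every k in [3,j-1].
  j=3: [][≤2] y holds; no prefix to check → satisfied.

True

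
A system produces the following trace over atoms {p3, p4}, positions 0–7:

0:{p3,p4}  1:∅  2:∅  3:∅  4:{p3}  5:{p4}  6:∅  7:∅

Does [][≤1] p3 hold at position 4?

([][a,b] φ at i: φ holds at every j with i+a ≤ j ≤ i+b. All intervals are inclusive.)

Check p3 at every j in [4,5]:
  j=4: true
  j=5: false
Fails at j=5 → formula fails.

Does not hold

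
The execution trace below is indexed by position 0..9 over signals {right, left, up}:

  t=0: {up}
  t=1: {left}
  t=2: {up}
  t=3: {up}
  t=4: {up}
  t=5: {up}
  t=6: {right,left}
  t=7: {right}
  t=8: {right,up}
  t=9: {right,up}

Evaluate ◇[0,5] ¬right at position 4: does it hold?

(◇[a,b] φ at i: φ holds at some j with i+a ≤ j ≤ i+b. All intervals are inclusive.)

Yes

Check ¬right at each j in [4,9]:
  j=4: true
  j=5: true
  j=6: false
  j=7: false
  j=8: false
  j=9: false
Found at j=4 → formula holds.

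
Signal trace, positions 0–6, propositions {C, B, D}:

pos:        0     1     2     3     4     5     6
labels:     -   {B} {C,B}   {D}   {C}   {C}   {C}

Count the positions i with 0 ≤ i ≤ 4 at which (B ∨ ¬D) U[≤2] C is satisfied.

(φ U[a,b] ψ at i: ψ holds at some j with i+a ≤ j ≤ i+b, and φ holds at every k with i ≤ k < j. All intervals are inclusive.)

4

Evaluate at each i in [0,4]:
  i=0: ✓ (rhs at j=2; lhs holds on [0,1])
  i=1: ✓ (rhs at j=2; lhs holds on [1,1])
  i=2: ✓ (rhs at j=2)
  i=3: ✗ (lhs fails at k=3 before rhs at j=4)
  i=4: ✓ (rhs at j=4)
Positions where it holds: {0, 1, 2, 4} → 4.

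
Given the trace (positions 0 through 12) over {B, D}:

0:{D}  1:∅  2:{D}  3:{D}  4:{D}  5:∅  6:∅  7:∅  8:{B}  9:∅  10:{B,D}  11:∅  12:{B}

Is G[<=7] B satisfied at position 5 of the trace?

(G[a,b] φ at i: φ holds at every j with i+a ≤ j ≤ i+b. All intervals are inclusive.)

Check B at every j in [5,12]:
  j=5: false
  j=6: false
  j=7: false
  j=8: true
  j=9: false
  j=10: true
  j=11: false
  j=12: true
Fails at j=5 → formula fails.

False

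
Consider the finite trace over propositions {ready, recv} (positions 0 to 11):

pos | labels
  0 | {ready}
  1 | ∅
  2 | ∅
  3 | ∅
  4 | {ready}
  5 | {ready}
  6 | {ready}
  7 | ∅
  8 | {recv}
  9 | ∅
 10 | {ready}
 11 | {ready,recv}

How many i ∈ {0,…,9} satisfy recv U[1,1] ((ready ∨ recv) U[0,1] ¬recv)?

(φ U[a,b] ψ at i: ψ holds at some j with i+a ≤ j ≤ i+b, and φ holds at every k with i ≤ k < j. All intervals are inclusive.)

1

Evaluate at each i in [0,9]:
  i=0: ✗ (lhs fails at k=0 before rhs at j=1)
  i=1: ✗ (lhs fails at k=1 before rhs at j=2)
  i=2: ✗ (lhs fails at k=2 before rhs at j=3)
  i=3: ✗ (lhs fails at k=3 before rhs at j=4)
  i=4: ✗ (lhs fails at k=4 before rhs at j=5)
  i=5: ✗ (lhs fails at k=5 before rhs at j=6)
  i=6: ✗ (lhs fails at k=6 before rhs at j=7)
  i=7: ✗ (lhs fails at k=7 before rhs at j=8)
  i=8: ✓ (rhs at j=9; lhs holds on [8,8])
  i=9: ✗ (lhs fails at k=9 before rhs at j=10)
Positions where it holds: {8} → 1.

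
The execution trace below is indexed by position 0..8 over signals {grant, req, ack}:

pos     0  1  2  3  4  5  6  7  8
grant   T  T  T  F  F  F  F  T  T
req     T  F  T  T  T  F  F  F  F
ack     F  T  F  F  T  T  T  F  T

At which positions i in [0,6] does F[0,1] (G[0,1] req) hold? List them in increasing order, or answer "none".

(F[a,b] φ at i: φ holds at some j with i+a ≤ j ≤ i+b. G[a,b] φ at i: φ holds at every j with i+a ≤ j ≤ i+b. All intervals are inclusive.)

Evaluate at each i in [0,6]:
  i=0: ✗ (none in [0,1])
  i=1: ✓ (witness j=2)
  i=2: ✓ (witness j=2)
  i=3: ✓ (witness j=3)
  i=4: ✗ (none in [4,5])
  i=5: ✗ (none in [5,6])
  i=6: ✗ (none in [6,7])

1, 2, 3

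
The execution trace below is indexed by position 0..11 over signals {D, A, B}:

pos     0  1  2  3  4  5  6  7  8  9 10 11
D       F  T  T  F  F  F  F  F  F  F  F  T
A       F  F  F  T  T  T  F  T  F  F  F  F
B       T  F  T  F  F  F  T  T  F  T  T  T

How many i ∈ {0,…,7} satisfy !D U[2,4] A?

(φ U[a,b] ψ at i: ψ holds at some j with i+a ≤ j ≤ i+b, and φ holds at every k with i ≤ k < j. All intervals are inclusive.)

3

Evaluate at each i in [0,7]:
  i=0: ✗ (lhs fails at k=1 before rhs at j=3)
  i=1: ✗ (lhs fails at k=1 before rhs at j=3)
  i=2: ✗ (lhs fails at k=2 before rhs at j=4)
  i=3: ✓ (rhs at j=5; lhs holds on [3,4])
  i=4: ✓ (rhs at j=7; lhs holds on [4,6])
  i=5: ✓ (rhs at j=7; lhs holds on [5,6])
  i=6: ✗ (no rhs in [8,10])
  i=7: ✗ (no rhs in [9,11])
Positions where it holds: {3, 4, 5} → 3.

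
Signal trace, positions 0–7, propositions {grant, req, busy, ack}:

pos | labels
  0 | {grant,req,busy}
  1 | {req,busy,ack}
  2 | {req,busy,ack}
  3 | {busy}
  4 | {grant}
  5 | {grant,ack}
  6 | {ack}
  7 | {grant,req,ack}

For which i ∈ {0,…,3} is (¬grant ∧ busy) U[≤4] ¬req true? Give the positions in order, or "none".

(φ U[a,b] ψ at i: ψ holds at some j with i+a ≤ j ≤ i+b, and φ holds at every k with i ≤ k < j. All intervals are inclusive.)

Evaluate at each i in [0,3]:
  i=0: ✗ (lhs fails at k=0 before rhs at j=3)
  i=1: ✓ (rhs at j=3; lhs holds on [1,2])
  i=2: ✓ (rhs at j=3; lhs holds on [2,2])
  i=3: ✓ (rhs at j=3)

1, 2, 3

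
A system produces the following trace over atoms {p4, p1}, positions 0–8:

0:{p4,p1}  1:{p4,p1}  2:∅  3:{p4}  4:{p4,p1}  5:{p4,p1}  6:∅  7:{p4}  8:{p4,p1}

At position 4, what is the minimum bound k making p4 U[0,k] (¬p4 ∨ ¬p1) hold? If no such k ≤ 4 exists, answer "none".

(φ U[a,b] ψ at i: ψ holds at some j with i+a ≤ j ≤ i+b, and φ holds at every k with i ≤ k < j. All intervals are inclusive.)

2

Need earliest j ≥ 4 with (¬p4 ∨ ¬p1), and p4 at every k in [4,j-1].
  j=4: rhs fails.
  j=5: rhs fails.
  j=6: rhs holds; lhs holds on [4,5]. k = 2.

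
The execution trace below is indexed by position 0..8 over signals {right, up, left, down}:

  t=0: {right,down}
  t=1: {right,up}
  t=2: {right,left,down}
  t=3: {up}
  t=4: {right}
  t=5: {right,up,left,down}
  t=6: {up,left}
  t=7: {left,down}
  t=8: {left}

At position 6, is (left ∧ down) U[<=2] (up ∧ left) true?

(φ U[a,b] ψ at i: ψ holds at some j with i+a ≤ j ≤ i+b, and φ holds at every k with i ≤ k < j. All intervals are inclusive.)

True

Need some j in [6,8] with (up ∧ left), and (left ∧ down) at every k in [6,j-1].
  j=6: (up ∧ left) holds; no prefix to check → satisfied.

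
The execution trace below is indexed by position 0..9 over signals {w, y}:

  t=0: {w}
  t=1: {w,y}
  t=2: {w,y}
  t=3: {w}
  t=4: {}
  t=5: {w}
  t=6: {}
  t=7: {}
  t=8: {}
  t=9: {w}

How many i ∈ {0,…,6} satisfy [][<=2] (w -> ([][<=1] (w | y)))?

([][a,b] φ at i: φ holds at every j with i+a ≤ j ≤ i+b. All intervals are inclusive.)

2

Evaluate at each i in [0,6]:
  i=0: ✓ (all of [0,2])
  i=1: ✗ (fails at j=3)
  i=2: ✗ (fails at j=3)
  i=3: ✗ (fails at j=3)
  i=4: ✗ (fails at j=5)
  i=5: ✗ (fails at j=5)
  i=6: ✓ (all of [6,8])
Positions where it holds: {0, 6} → 2.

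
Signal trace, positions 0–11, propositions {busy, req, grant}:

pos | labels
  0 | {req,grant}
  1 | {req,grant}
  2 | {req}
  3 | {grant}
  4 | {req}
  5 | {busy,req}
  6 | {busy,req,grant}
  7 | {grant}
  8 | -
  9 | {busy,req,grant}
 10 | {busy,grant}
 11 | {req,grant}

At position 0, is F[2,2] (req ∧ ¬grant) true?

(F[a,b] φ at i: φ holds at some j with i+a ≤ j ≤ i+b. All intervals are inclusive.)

Check (req ∧ ¬grant) at each j in [2,2]:
  j=2: true
Found at j=2 → formula holds.

Yes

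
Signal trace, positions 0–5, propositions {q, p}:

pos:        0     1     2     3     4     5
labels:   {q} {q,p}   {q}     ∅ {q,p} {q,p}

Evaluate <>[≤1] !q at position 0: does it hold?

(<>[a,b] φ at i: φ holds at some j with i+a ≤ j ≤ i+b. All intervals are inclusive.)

False

Check !q at each j in [0,1]:
  j=0: false
  j=1: false
No position in the window satisfies it → formula fails.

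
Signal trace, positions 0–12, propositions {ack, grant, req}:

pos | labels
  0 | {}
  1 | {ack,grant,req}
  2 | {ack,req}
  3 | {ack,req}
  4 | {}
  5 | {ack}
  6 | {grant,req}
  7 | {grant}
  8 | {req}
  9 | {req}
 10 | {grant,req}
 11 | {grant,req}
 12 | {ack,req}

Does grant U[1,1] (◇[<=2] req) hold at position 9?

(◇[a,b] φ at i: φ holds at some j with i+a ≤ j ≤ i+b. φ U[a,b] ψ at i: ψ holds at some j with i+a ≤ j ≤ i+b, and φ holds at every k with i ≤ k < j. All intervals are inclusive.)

No

Need some j in [10,10] with ◇[<=2] req, and grant at every k in [9,j-1].
  j=10: ◇[<=2] req holds, but grant fails at k=9 → not this j.
No j in the window works → until fails.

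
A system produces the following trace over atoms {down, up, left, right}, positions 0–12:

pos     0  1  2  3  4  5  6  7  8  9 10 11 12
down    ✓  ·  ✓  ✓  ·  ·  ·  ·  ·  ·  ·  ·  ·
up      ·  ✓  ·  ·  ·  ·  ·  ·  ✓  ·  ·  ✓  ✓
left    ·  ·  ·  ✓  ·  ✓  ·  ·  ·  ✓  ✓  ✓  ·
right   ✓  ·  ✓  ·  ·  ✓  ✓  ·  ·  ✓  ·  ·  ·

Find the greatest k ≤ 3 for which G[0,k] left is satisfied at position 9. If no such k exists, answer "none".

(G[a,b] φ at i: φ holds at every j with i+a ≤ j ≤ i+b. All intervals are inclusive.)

left must hold from j=9 onward; find where it first fails.
  j=9: holds
  j=10: holds
  j=11: holds
  j=12: fails
Holds on [9,11], so largest k = 2.

2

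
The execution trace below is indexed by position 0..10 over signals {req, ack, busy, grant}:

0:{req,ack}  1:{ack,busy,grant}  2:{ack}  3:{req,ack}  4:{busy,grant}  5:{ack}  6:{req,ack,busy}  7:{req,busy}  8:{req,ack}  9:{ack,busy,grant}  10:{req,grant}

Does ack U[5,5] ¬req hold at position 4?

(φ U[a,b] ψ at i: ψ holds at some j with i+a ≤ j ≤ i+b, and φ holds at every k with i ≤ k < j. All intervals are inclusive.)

Need some j in [9,9] with ¬req, and ack at every k in [4,j-1].
  j=9: ¬req holds, but ack fails at k=4 → not this j.
No j in the window works → until fails.

Does not hold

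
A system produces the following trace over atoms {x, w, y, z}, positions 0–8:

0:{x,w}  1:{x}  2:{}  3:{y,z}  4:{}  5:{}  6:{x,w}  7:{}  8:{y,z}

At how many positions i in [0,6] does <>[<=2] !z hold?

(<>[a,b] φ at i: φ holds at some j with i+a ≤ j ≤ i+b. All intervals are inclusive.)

7

Evaluate at each i in [0,6]:
  i=0: ✓ (witness j=0)
  i=1: ✓ (witness j=1)
  i=2: ✓ (witness j=2)
  i=3: ✓ (witness j=4)
  i=4: ✓ (witness j=4)
  i=5: ✓ (witness j=5)
  i=6: ✓ (witness j=6)
Positions where it holds: {0, 1, 2, 3, 4, 5, 6} → 7.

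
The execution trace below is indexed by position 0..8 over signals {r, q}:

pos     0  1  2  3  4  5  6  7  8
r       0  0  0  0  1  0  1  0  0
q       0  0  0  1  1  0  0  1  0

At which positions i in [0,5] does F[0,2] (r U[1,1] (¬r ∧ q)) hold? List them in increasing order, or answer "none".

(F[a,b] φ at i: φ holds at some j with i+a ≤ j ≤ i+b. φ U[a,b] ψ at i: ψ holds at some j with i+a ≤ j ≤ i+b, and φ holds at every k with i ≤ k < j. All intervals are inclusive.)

4, 5

Evaluate at each i in [0,5]:
  i=0: ✗ (none in [0,2])
  i=1: ✗ (none in [1,3])
  i=2: ✗ (none in [2,4])
  i=3: ✗ (none in [3,5])
  i=4: ✓ (witness j=6)
  i=5: ✓ (witness j=6)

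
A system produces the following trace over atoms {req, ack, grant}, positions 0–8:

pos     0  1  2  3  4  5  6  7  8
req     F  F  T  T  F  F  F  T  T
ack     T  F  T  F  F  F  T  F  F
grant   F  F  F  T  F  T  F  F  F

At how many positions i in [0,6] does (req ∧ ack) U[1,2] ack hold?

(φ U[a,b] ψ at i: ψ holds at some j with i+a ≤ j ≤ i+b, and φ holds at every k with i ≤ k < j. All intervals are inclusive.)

0

Evaluate at each i in [0,6]:
  i=0: ✗ (lhs fails at k=0 before rhs at j=2)
  i=1: ✗ (lhs fails at k=1 before rhs at j=2)
  i=2: ✗ (no rhs in [3,4])
  i=3: ✗ (no rhs in [4,5])
  i=4: ✗ (lhs fails at k=4 before rhs at j=6)
  i=5: ✗ (lhs fails at k=5 before rhs at j=6)
  i=6: ✗ (no rhs in [7,8])
Positions where it holds: {} → 0.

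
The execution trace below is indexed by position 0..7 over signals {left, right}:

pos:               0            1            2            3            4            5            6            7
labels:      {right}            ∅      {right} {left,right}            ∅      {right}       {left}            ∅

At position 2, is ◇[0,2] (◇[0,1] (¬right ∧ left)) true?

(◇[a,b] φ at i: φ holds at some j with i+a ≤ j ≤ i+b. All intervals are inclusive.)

Does not hold

Check ◇[0,1] (¬right ∧ left) at each j in [2,4]:
  j=2: fails (none in [2,3])
  j=3: fails (none in [3,4])
  j=4: fails (none in [4,5])
No position in the window satisfies it → formula fails.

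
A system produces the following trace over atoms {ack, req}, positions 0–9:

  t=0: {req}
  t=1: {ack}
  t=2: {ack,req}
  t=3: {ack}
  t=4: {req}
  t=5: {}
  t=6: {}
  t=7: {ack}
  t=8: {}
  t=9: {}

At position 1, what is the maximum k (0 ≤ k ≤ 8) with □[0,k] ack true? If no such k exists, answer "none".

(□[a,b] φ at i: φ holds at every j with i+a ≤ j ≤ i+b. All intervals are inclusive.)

2

ack must hold from j=1 onward; find where it first fails.
  j=1: holds
  j=2: holds
  j=3: holds
  j=4: fails
Holds on [1,3], so largest k = 2.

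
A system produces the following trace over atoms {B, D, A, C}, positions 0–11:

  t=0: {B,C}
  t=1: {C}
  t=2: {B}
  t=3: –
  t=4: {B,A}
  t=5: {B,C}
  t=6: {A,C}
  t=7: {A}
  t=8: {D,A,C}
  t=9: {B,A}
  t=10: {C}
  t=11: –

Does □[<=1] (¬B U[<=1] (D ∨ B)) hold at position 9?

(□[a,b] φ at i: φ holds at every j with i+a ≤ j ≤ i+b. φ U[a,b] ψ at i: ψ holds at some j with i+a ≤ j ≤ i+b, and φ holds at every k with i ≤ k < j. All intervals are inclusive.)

Check (¬B U[<=1] (D ∨ B)) at every j in [9,10]:
  j=9: holds
  j=10: fails
Fails at j=10 → formula fails.

No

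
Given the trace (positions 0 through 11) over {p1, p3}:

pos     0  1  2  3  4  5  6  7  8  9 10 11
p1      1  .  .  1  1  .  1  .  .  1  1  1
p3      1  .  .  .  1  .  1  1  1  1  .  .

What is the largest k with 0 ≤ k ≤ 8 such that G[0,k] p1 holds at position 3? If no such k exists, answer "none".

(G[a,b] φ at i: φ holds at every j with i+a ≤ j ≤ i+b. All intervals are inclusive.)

p1 must hold from j=3 onward; find where it first fails.
  j=3: holds
  j=4: holds
  j=5: fails
Holds on [3,4], so largest k = 1.

1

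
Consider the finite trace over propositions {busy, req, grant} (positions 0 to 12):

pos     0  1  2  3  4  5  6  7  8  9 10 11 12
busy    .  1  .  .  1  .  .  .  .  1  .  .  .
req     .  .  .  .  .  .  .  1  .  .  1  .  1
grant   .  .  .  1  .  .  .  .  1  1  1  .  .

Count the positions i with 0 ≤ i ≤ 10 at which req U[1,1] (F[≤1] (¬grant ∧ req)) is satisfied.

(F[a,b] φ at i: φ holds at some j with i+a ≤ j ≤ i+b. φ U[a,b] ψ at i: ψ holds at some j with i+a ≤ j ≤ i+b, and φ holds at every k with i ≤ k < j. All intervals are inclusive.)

Evaluate at each i in [0,10]:
  i=0: ✗ (no rhs in [1,1])
  i=1: ✗ (no rhs in [2,2])
  i=2: ✗ (no rhs in [3,3])
  i=3: ✗ (no rhs in [4,4])
  i=4: ✗ (no rhs in [5,5])
  i=5: ✗ (lhs fails at k=5 before rhs at j=6)
  i=6: ✗ (lhs fails at k=6 before rhs at j=7)
  i=7: ✗ (no rhs in [8,8])
  i=8: ✗ (no rhs in [9,9])
  i=9: ✗ (no rhs in [10,10])
  i=10: ✓ (rhs at j=11; lhs holds on [10,10])
Positions where it holds: {10} → 1.

1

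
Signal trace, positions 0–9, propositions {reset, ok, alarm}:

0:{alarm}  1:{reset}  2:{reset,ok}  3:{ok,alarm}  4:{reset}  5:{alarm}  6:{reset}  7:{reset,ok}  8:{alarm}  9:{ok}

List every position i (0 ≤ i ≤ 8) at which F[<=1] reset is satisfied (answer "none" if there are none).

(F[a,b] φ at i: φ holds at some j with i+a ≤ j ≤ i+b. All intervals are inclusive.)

Evaluate at each i in [0,8]:
  i=0: ✓ (witness j=1)
  i=1: ✓ (witness j=1)
  i=2: ✓ (witness j=2)
  i=3: ✓ (witness j=4)
  i=4: ✓ (witness j=4)
  i=5: ✓ (witness j=6)
  i=6: ✓ (witness j=6)
  i=7: ✓ (witness j=7)
  i=8: ✗ (none in [8,9])

0, 1, 2, 3, 4, 5, 6, 7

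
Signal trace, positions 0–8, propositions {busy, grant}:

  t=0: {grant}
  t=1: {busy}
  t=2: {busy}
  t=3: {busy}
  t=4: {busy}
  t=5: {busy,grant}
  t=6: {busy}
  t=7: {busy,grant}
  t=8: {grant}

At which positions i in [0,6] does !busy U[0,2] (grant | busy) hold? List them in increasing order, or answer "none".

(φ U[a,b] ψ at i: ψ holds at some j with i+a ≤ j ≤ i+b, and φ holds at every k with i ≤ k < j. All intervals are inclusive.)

0, 1, 2, 3, 4, 5, 6

Evaluate at each i in [0,6]:
  i=0: ✓ (rhs at j=0)
  i=1: ✓ (rhs at j=1)
  i=2: ✓ (rhs at j=2)
  i=3: ✓ (rhs at j=3)
  i=4: ✓ (rhs at j=4)
  i=5: ✓ (rhs at j=5)
  i=6: ✓ (rhs at j=6)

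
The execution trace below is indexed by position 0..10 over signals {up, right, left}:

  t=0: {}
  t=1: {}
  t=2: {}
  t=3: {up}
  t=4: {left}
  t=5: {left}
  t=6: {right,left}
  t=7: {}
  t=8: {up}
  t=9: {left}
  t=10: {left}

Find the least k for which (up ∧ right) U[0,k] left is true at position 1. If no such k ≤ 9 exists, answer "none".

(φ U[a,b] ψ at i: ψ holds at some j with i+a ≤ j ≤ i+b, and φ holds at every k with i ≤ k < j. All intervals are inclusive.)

Need earliest j ≥ 1 with left, and (up ∧ right) at every k in [1,j-1].
  j=1: rhs fails.
  j=2: rhs fails.
  j=3: rhs fails.
  j=4: rhs holds but lhs fails at k=1.
  j=5: rhs holds but lhs fails at k=1.
  j=6: rhs holds but lhs fails at k=1.
  j=7: rhs fails.
  j=8: rhs fails.
  j=9: rhs holds but lhs fails at k=1.
  j=10: rhs holds but lhs fails at k=1.
No witness within the range → none.

none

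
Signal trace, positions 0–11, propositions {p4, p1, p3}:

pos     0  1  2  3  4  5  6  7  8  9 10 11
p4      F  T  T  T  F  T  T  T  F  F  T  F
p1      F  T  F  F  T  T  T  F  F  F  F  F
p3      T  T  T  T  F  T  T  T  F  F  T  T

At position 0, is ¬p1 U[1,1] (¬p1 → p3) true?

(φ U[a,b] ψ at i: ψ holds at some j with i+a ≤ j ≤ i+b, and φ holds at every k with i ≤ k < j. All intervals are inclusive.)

Need some j in [1,1] with (¬p1 → p3), and ¬p1 at every k in [0,j-1].
  j=1: (¬p1 → p3) holds; ¬p1 holds at every k in [0,0] → satisfied.

Yes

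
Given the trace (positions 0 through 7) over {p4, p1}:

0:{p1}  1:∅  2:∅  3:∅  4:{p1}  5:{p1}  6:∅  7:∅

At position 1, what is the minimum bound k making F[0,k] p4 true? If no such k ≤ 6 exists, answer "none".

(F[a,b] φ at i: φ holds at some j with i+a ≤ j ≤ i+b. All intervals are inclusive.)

Scan j = 1,2,… for p4:
  j=1: fails
  j=2: fails
  j=3: fails
  j=4: fails
  j=5: fails
  j=6: fails
  j=7: fails
No j in [1,7] satisfies it → none.

none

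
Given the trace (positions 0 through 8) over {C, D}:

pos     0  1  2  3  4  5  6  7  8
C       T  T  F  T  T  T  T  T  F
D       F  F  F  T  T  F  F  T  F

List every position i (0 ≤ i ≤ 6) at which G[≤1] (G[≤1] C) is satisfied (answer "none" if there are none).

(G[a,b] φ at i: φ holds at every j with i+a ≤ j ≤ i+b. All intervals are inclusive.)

3, 4, 5

Evaluate at each i in [0,6]:
  i=0: ✗ (fails at j=1)
  i=1: ✗ (fails at j=1)
  i=2: ✗ (fails at j=2)
  i=3: ✓ (all of [3,4])
  i=4: ✓ (all of [4,5])
  i=5: ✓ (all of [5,6])
  i=6: ✗ (fails at j=7)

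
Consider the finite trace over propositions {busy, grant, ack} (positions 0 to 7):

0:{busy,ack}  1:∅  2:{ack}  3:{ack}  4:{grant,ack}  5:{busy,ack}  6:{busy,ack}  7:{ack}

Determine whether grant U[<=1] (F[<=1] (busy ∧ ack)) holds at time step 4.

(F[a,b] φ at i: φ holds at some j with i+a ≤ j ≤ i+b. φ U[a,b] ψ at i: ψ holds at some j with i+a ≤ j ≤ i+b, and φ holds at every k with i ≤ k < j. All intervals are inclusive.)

True

Need some j in [4,5] with F[<=1] (busy ∧ ack), and grant at every k in [4,j-1].
  j=4: F[<=1] (busy ∧ ack) holds; no prefix to check → satisfied.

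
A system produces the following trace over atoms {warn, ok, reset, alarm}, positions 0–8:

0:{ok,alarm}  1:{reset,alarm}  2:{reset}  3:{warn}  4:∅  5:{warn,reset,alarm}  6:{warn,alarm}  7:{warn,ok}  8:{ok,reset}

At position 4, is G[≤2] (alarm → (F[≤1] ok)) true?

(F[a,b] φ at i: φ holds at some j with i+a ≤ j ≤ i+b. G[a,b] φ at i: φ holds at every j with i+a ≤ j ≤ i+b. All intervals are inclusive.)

Check (alarm → (F[≤1] ok)) at every j in [4,6]:
  j=4: antecedent false → ✓
  j=5: antecedent true; consequent fails (none in [5,6]) → ✗
  j=6: antecedent true; consequent holds (witness at 7) → ✓
Fails at j=5 → formula fails.

False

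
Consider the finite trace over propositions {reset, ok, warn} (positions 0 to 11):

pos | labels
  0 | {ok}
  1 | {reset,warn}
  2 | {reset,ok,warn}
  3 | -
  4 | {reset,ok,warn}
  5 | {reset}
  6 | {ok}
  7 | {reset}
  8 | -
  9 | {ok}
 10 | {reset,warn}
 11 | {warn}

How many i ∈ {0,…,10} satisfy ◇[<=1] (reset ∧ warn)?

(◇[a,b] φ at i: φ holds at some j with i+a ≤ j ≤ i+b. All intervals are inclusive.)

Evaluate at each i in [0,10]:
  i=0: ✓ (witness j=1)
  i=1: ✓ (witness j=1)
  i=2: ✓ (witness j=2)
  i=3: ✓ (witness j=4)
  i=4: ✓ (witness j=4)
  i=5: ✗ (none in [5,6])
  i=6: ✗ (none in [6,7])
  i=7: ✗ (none in [7,8])
  i=8: ✗ (none in [8,9])
  i=9: ✓ (witness j=10)
  i=10: ✓ (witness j=10)
Positions where it holds: {0, 1, 2, 3, 4, 9, 10} → 7.

7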